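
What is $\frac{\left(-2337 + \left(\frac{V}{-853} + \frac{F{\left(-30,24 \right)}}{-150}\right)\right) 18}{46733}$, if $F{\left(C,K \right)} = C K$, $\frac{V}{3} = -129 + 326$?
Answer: $- \frac{179096184}{199316245} \approx -0.89855$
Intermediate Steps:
$V = 591$ ($V = 3 \left(-129 + 326\right) = 3 \cdot 197 = 591$)
$\frac{\left(-2337 + \left(\frac{V}{-853} + \frac{F{\left(-30,24 \right)}}{-150}\right)\right) 18}{46733} = \frac{\left(-2337 + \left(\frac{591}{-853} + \frac{\left(-30\right) 24}{-150}\right)\right) 18}{46733} = \left(-2337 + \left(591 \left(- \frac{1}{853}\right) - - \frac{24}{5}\right)\right) 18 \cdot \frac{1}{46733} = \left(-2337 + \left(- \frac{591}{853} + \frac{24}{5}\right)\right) 18 \cdot \frac{1}{46733} = \left(-2337 + \frac{17517}{4265}\right) 18 \cdot \frac{1}{46733} = \left(- \frac{9949788}{4265}\right) 18 \cdot \frac{1}{46733} = \left(- \frac{179096184}{4265}\right) \frac{1}{46733} = - \frac{179096184}{199316245}$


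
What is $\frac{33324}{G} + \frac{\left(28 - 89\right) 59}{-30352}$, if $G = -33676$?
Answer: $- \frac{222562531}{255533488} \approx -0.87097$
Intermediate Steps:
$\frac{33324}{G} + \frac{\left(28 - 89\right) 59}{-30352} = \frac{33324}{-33676} + \frac{\left(28 - 89\right) 59}{-30352} = 33324 \left(- \frac{1}{33676}\right) + \left(-61\right) 59 \left(- \frac{1}{30352}\right) = - \frac{8331}{8419} - - \frac{3599}{30352} = - \frac{8331}{8419} + \frac{3599}{30352} = - \frac{222562531}{255533488}$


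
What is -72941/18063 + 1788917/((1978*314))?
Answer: -564776687/487773252 ≈ -1.1579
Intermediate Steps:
-72941/18063 + 1788917/((1978*314)) = -72941*1/18063 + 1788917/621092 = -72941/18063 + 1788917*(1/621092) = -72941/18063 + 77779/27004 = -564776687/487773252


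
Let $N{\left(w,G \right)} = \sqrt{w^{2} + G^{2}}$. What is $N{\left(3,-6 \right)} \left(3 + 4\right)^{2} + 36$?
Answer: $36 + 147 \sqrt{5} \approx 364.7$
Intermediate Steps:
$N{\left(w,G \right)} = \sqrt{G^{2} + w^{2}}$
$N{\left(3,-6 \right)} \left(3 + 4\right)^{2} + 36 = \sqrt{\left(-6\right)^{2} + 3^{2}} \left(3 + 4\right)^{2} + 36 = \sqrt{36 + 9} \cdot 7^{2} + 36 = \sqrt{45} \cdot 49 + 36 = 3 \sqrt{5} \cdot 49 + 36 = 147 \sqrt{5} + 36 = 36 + 147 \sqrt{5}$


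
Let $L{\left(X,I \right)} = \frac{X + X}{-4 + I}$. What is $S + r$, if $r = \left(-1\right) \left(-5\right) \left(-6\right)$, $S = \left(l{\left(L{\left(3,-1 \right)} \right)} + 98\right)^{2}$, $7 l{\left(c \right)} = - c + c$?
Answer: $9574$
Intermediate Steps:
$L{\left(X,I \right)} = \frac{2 X}{-4 + I}$
$l{\left(c \right)} = 0$ ($l{\left(c \right)} = \frac{- c + c}{7} = \frac{1}{7} \cdot 0 = 0$)
$S = 9604$ ($S = \left(0 + 98\right)^{2} = 98^{2} = 9604$)
$r = -30$ ($r = 5 \left(-6\right) = -30$)
$S + r = 9604 - 30 = 9574$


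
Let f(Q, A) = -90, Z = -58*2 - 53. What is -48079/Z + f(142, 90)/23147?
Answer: 1112869403/3911843 ≈ 284.49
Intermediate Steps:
Z = -169 (Z = -116 - 53 = -169)
-48079/Z + f(142, 90)/23147 = -48079/(-169) - 90/23147 = -48079*(-1/169) - 90*1/23147 = 48079/169 - 90/23147 = 1112869403/3911843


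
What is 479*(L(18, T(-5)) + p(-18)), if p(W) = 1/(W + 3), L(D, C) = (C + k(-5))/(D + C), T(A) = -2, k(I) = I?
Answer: -57959/240 ≈ -241.50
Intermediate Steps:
L(D, C) = (-5 + C)/(C + D) (L(D, C) = (C - 5)/(D + C) = (-5 + C)/(C + D))
p(W) = 1/(3 + W)
479*(L(18, T(-5)) + p(-18)) = 479*((-5 - 2)/(-2 + 18) + 1/(3 - 18)) = 479*(-7/16 + 1/(-15)) = 479*((1/16)*(-7) - 1/15) = 479*(-7/16 - 1/15) = 479*(-121/240) = -57959/240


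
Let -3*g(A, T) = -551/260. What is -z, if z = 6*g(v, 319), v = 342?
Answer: -551/130 ≈ -4.2385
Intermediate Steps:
g(A, T) = 551/780 (g(A, T) = -(-551)/(3*260) = -1/3*(-551/260) = 551/780)
z = 551/130 (z = 6*(551/780) = 551/130 ≈ 4.2385)
-z = -1*551/130 = -551/130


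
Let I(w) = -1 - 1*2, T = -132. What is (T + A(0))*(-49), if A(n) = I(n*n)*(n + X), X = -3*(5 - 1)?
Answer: 4704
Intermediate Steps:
X = -12 (X = -3*4 = -12)
I(w) = -3 (I(w) = -1 - 2 = -3)
A(n) = 36 - 3*n (A(n) = -3*(n - 12) = -3*(-12 + n) = 36 - 3*n)
(T + A(0))*(-49) = (-132 + (36 - 3*0))*(-49) = (-132 + (36 + 0))*(-49) = (-132 + 36)*(-49) = -96*(-49) = 4704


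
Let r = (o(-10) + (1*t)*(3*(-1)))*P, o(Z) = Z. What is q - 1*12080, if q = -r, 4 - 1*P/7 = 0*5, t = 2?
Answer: -11632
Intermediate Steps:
P = 28 (P = 28 - 0*5 = 28 - 7*0 = 28 + 0 = 28)
r = -448 (r = (-10 + (1*2)*(3*(-1)))*28 = (-10 + 2*(-3))*28 = (-10 - 6)*28 = -16*28 = -448)
q = 448 (q = -1*(-448) = 448)
q - 1*12080 = 448 - 1*12080 = 448 - 12080 = -11632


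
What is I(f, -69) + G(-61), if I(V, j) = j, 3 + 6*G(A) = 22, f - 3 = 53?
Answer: -395/6 ≈ -65.833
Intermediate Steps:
f = 56 (f = 3 + 53 = 56)
G(A) = 19/6 (G(A) = -½ + (⅙)*22 = -½ + 11/3 = 19/6)
I(f, -69) + G(-61) = -69 + 19/6 = -395/6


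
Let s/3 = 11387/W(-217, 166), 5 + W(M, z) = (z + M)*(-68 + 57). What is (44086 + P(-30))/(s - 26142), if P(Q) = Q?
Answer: -24495136/14500791 ≈ -1.6892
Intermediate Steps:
W(M, z) = -5 - 11*M - 11*z (W(M, z) = -5 + (z + M)*(-68 + 57) = -5 + (M + z)*(-11) = -5 + (-11*M - 11*z) = -5 - 11*M - 11*z)
s = 34161/556 (s = 3*(11387/(-5 - 11*(-217) - 11*166)) = 3*(11387/(-5 + 2387 - 1826)) = 3*(11387/556) = 34161/556 ≈ 61.441)
(44086 + P(-30))/(s - 26142) = (44086 - 30)/(34161/556 - 26142) = 44056/(-14500791/556) = 44056*(-556/14500791) = -24495136/14500791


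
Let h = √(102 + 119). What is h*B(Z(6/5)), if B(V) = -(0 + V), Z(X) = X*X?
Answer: -36*√221/25 ≈ -21.407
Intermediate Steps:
Z(X) = X²
B(V) = -V
h = √221 ≈ 14.866
h*B(Z(6/5)) = √221*(-(6/5)²) = √221*(-1*36/25) = √221*(-36/25) = -36*√221/25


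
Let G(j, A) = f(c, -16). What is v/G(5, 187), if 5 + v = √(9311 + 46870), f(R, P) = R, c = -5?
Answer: 1 - √56181/5 ≈ -46.405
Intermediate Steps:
G(j, A) = -5
v = -5 + √56181 (v = -5 + √(9311 + 46870) = -5 + √56181 ≈ 232.03)
v/G(5, 187) = (-5 + √56181)/(-5) = (-5 + √56181)*(-⅕) = 1 - √56181/5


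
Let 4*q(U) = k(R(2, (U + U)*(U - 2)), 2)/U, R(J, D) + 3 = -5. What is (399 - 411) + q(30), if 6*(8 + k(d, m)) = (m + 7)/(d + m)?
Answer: -1931/160 ≈ -12.069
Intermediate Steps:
R(J, D) = -8 (R(J, D) = -3 - 5 = -8)
k(d, m) = -8 + (7 + m)/(6*(d + m)) (k(d, m) = -8 + ((m + 7)/(d + m))/6 = -8 + ((7 + m)/(d + m))/6 = -8 + (7 + m)/(6*(d + m)))
q(U) = -33/(16*U) (q(U) = (((7 - 48*(-8) - 47*2)/(6*(-8 + 2)))/U)/4 = (((⅙)*(7 + 384 - 94)/(-6))/U)/4 = (((⅙)*(-⅙)*297)/U)/4 = (-33/(4*U))/4 = -33/(16*U))
(399 - 411) + q(30) = (399 - 411) - 33/16/30 = -12 - 33/16*1/30 = -12 - 11/160 = -1931/160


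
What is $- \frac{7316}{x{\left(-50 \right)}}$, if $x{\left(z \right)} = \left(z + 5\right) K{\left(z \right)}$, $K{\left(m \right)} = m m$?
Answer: $\frac{1829}{28125} \approx 0.065031$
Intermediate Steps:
$K{\left(m \right)} = m^{2}$
$x{\left(z \right)} = z^{2} \left(5 + z\right)$ ($x{\left(z \right)} = \left(z + 5\right) z^{2} = \left(5 + z\right) z^{2} = z^{2} \left(5 + z\right)$)
$- \frac{7316}{x{\left(-50 \right)}} = - \frac{7316}{\left(-50\right)^{2} \left(5 - 50\right)} = - \frac{7316}{2500 \left(-45\right)} = - \frac{7316}{-112500} = \left(-7316\right) \left(- \frac{1}{112500}\right) = \frac{1829}{28125}$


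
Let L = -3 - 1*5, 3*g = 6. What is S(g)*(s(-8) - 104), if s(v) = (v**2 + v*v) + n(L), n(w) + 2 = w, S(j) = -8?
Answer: -112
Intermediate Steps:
g = 2 (g = (1/3)*6 = 2)
L = -8 (L = -3 - 5 = -8)
n(w) = -2 + w
s(v) = -10 + 2*v**2 (s(v) = (v**2 + v*v) + (-2 - 8) = (v**2 + v**2) - 10 = 2*v**2 - 10 = -10 + 2*v**2)
S(g)*(s(-8) - 104) = -8*((-10 + 2*(-8)**2) - 104) = -8*((-10 + 2*64) - 104) = -8*((-10 + 128) - 104) = -8*(118 - 104) = -8*14 = -112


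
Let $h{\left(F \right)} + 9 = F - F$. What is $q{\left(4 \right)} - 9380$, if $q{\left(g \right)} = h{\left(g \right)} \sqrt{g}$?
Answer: $-9398$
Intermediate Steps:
$h{\left(F \right)} = -9$ ($h{\left(F \right)} = -9 + \left(F - F\right) = -9 + 0 = -9$)
$q{\left(g \right)} = - 9 \sqrt{g}$
$q{\left(4 \right)} - 9380 = - 9 \sqrt{4} - 9380 = \left(-9\right) 2 - 9380 = -18 - 9380 = -9398$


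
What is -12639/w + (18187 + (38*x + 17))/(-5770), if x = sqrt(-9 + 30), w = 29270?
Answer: -60575811/16888790 - 19*sqrt(21)/2885 ≈ -3.6169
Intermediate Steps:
x = sqrt(21) ≈ 4.5826
-12639/w + (18187 + (38*x + 17))/(-5770) = -12639/29270 + (18187 + (38*sqrt(21) + 17))/(-5770) = -12639*1/29270 + (18187 + (17 + 38*sqrt(21)))*(-1/5770) = -12639/29270 + (18204 + 38*sqrt(21))*(-1/5770) = -12639/29270 + (-9102/2885 - 19*sqrt(21)/2885) = -60575811/16888790 - 19*sqrt(21)/2885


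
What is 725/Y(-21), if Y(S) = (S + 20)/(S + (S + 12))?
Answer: 21750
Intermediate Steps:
Y(S) = (20 + S)/(12 + 2*S) (Y(S) = (20 + S)/(S + (12 + S)) = (20 + S)/(12 + 2*S))
725/Y(-21) = 725/(((20 - 21)/(2*(6 - 21)))) = 725/(((½)*(-1)/(-15))) = 725/(((½)*(-1/15)*(-1))) = 725/(1/30) = 725*30 = 21750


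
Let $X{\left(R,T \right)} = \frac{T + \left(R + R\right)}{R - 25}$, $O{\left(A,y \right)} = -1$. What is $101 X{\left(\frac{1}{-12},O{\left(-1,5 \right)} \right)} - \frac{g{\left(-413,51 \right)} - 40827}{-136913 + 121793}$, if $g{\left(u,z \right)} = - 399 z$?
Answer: $\frac{17653}{27090} \approx 0.65164$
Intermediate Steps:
$X{\left(R,T \right)} = \frac{T + 2 R}{-25 + R}$
$101 X{\left(\frac{1}{-12},O{\left(-1,5 \right)} \right)} - \frac{g{\left(-413,51 \right)} - 40827}{-136913 + 121793} = 101 \frac{-1 + \frac{2}{-12}}{-25 + \frac{1}{-12}} - \frac{\left(-399\right) 51 - 40827}{-136913 + 121793} = 101 \frac{-1 + 2 \left(- \frac{1}{12}\right)}{-25 - \frac{1}{12}} - \frac{-20349 - 40827}{-15120} = 101 \frac{-1 - \frac{1}{6}}{- \frac{301}{12}} - \left(-61176\right) \left(- \frac{1}{15120}\right) = 101 \left(\left(- \frac{12}{301}\right) \left(- \frac{7}{6}\right)\right) - \frac{2549}{630} = 101 \cdot \frac{2}{43} - \frac{2549}{630} = \frac{202}{43} - \frac{2549}{630} = \frac{17653}{27090}$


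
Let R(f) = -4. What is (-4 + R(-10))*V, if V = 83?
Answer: -664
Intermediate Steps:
(-4 + R(-10))*V = (-4 - 4)*83 = -8*83 = -664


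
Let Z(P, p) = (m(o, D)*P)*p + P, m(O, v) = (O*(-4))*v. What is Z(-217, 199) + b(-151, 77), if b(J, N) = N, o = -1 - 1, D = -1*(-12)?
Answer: -4145708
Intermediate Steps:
D = 12
o = -2
m(O, v) = -4*O*v (m(O, v) = (-4*O)*v = -4*O*v)
Z(P, p) = P + 96*P*p (Z(P, p) = ((-4*(-2)*12)*P)*p + P = (96*P)*p + P = 96*P*p + P = P + 96*P*p)
Z(-217, 199) + b(-151, 77) = -217*(1 + 96*199) + 77 = -217*(1 + 19104) + 77 = -217*19105 + 77 = -4145785 + 77 = -4145708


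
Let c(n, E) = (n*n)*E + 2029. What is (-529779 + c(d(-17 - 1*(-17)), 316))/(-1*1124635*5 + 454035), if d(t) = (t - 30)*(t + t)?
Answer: 52775/516914 ≈ 0.10210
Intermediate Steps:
d(t) = 2*t*(-30 + t) (d(t) = (-30 + t)*(2*t) = 2*t*(-30 + t))
c(n, E) = 2029 + E*n² (c(n, E) = n²*E + 2029 = E*n² + 2029 = 2029 + E*n²)
(-529779 + c(d(-17 - 1*(-17)), 316))/(-1*1124635*5 + 454035) = (-529779 + (2029 + 316*(2*(-17 - 1*(-17))*(-30 + (-17 - 1*(-17))))²))/(-1*1124635*5 + 454035) = (-529779 + (2029 + 316*(2*(-17 + 17)*(-30 + (-17 + 17)))²))/(-1124635*5 + 454035) = (-529779 + (2029 + 316*(2*0*(-30 + 0))²))/(-5623175 + 454035) = (-529779 + (2029 + 316*(2*0*(-30))²))/(-5169140) = (-529779 + (2029 + 316*0²))*(-1/5169140) = (-529779 + (2029 + 316*0))*(-1/5169140) = (-529779 + (2029 + 0))*(-1/5169140) = (-529779 + 2029)*(-1/5169140) = -527750*(-1/5169140) = 52775/516914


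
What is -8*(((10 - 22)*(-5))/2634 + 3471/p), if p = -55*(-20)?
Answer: -3069538/120725 ≈ -25.426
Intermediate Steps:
p = 1100
-8*(((10 - 22)*(-5))/2634 + 3471/p) = -8*(((10 - 22)*(-5))/2634 + 3471/1100) = -8*(-12*(-5)*(1/2634) + 3471*(1/1100)) = -8*(60*(1/2634) + 3471/1100) = -8*(10/439 + 3471/1100) = -8*1534769/482900 = -3069538/120725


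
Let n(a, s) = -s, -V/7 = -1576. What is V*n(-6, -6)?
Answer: 66192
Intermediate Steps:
V = 11032 (V = -7*(-1576) = 11032)
V*n(-6, -6) = 11032*(-1*(-6)) = 11032*6 = 66192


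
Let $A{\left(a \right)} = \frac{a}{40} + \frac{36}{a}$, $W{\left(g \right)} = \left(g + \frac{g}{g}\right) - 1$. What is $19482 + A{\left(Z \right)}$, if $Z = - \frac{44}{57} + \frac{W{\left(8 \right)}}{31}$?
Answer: $\frac{77862997841}{4011090} \approx 19412.0$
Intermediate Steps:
$W{\left(g \right)} = g$ ($W{\left(g \right)} = \left(g + 1\right) - 1 = \left(1 + g\right) - 1 = g$)
$Z = - \frac{908}{1767}$ ($Z = - \frac{44}{57} + \frac{8}{31} = - \frac{908}{1767} \approx -0.51387$)
$A{\left(a \right)} = \frac{36}{a} + \frac{a}{40}$ ($A{\left(a \right)} = a \frac{1}{40} + \frac{36}{a} = \frac{a}{40} + \frac{36}{a} = \frac{36}{a} + \frac{a}{40}$)
$19482 + A{\left(Z \right)} = 19482 + \left(\frac{36}{- \frac{908}{1767}} + \frac{1}{40} \left(- \frac{908}{1767}\right)\right) = 19482 + \left(36 \left(- \frac{1767}{908}\right) - \frac{227}{17670}\right) = 19482 - \frac{281057539}{4011090} = \frac{77862997841}{4011090}$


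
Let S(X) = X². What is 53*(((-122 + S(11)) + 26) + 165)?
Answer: 10070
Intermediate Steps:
53*(((-122 + S(11)) + 26) + 165) = 53*(((-122 + 11²) + 26) + 165) = 53*(((-122 + 121) + 26) + 165) = 53*((-1 + 26) + 165) = 53*(25 + 165) = 53*190 = 10070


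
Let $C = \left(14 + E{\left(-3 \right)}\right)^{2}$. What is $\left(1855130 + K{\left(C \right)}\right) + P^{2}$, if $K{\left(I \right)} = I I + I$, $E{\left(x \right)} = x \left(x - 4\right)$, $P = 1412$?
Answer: $5350724$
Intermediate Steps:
$E{\left(x \right)} = x \left(-4 + x\right)$
$C = 1225$ ($C = \left(14 - 3 \left(-4 - 3\right)\right)^{2} = \left(14 - -21\right)^{2} = \left(14 + 21\right)^{2} = 35^{2} = 1225$)
$K{\left(I \right)} = I + I^{2}$ ($K{\left(I \right)} = I^{2} + I = I + I^{2}$)
$\left(1855130 + K{\left(C \right)}\right) + P^{2} = \left(1855130 + 1225 \left(1 + 1225\right)\right) + 1412^{2} = \left(1855130 + 1225 \cdot 1226\right) + 1993744 = \left(1855130 + 1501850\right) + 1993744 = 3356980 + 1993744 = 5350724$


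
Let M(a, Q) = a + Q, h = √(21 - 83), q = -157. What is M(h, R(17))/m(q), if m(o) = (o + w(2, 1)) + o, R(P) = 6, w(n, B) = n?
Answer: -1/52 - I*√62/312 ≈ -0.019231 - 0.025237*I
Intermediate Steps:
h = I*√62 (h = √(-62) = I*√62 ≈ 7.874*I)
M(a, Q) = Q + a
m(o) = 2 + 2*o (m(o) = (o + 2) + o = (2 + o) + o = 2 + 2*o)
M(h, R(17))/m(q) = (6 + I*√62)/(2 + 2*(-157)) = (6 + I*√62)/(2 - 314) = (6 + I*√62)/(-312) = (6 + I*√62)*(-1/312) = -1/52 - I*√62/312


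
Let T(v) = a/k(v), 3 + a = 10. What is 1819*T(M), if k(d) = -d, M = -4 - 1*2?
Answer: 12733/6 ≈ 2122.2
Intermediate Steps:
M = -6 (M = -4 - 2 = -6)
a = 7 (a = -3 + 10 = 7)
T(v) = -7/v (T(v) = 7/((-v)) = 7*(-1/v) = -7/v)
1819*T(M) = 1819*(-7/(-6)) = 1819*(-7*(-⅙)) = 1819*(7/6) = 12733/6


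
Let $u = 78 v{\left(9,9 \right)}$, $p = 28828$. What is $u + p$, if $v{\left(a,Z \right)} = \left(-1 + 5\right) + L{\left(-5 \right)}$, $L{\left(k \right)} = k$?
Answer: $28750$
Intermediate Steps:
$v{\left(a,Z \right)} = -1$ ($v{\left(a,Z \right)} = \left(-1 + 5\right) - 5 = 4 - 5 = -1$)
$u = -78$ ($u = 78 \left(-1\right) = -78$)
$u + p = -78 + 28828 = 28750$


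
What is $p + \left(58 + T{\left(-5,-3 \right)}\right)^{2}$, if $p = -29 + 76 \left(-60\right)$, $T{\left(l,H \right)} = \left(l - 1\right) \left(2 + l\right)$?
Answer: $1187$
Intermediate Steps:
$T{\left(l,H \right)} = \left(-1 + l\right) \left(2 + l\right)$
$p = -4589$ ($p = -29 - 4560 = -4589$)
$p + \left(58 + T{\left(-5,-3 \right)}\right)^{2} = -4589 + \left(58 - \left(7 - 25\right)\right)^{2} = -4589 + \left(58 - -18\right)^{2} = -4589 + \left(58 + 18\right)^{2} = -4589 + 76^{2} = -4589 + 5776 = 1187$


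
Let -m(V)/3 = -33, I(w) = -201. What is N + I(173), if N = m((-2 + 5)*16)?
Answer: -102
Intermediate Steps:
m(V) = 99 (m(V) = -3*(-33) = 99)
N = 99
N + I(173) = 99 - 201 = -102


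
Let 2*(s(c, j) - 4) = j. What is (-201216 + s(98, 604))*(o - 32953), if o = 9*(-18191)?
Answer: 39513371520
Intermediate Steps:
o = -163719
s(c, j) = 4 + j/2
(-201216 + s(98, 604))*(o - 32953) = (-201216 + (4 + (½)*604))*(-163719 - 32953) = (-201216 + (4 + 302))*(-196672) = (-201216 + 306)*(-196672) = -200910*(-196672) = 39513371520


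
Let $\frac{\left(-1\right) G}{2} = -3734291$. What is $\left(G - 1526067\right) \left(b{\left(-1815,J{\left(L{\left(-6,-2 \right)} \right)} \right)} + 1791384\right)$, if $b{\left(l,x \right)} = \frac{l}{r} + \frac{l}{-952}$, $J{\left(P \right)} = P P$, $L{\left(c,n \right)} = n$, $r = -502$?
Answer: $\frac{2543729849007938595}{238952} \approx 1.0645 \cdot 10^{13}$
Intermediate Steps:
$G = 7468582$ ($G = \left(-2\right) \left(-3734291\right) = 7468582$)
$J{\left(P \right)} = P^{2}$
$b{\left(l,x \right)} = - \frac{727 l}{238952}$ ($b{\left(l,x \right)} = \frac{l}{-502} + \frac{l}{-952} = l \left(- \frac{1}{502}\right) + l \left(- \frac{1}{952}\right) = - \frac{l}{502} - \frac{l}{952} = - \frac{727 l}{238952}$)
$\left(G - 1526067\right) \left(b{\left(-1815,J{\left(L{\left(-6,-2 \right)} \right)} \right)} + 1791384\right) = \left(7468582 - 1526067\right) \left(\left(- \frac{727}{238952}\right) \left(-1815\right) + 1791384\right) = 5942515 \left(\frac{1319505}{238952} + 1791384\right) = 5942515 \cdot \frac{428056109073}{238952} = \frac{2543729849007938595}{238952}$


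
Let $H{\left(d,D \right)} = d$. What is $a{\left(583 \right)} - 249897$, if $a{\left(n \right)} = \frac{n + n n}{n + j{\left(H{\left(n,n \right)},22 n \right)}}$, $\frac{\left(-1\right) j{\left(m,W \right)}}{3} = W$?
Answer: $- \frac{16243889}{65} \approx -2.4991 \cdot 10^{5}$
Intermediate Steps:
$j{\left(m,W \right)} = - 3 W$
$a{\left(n \right)} = - \frac{n + n^{2}}{65 n}$ ($a{\left(n \right)} = \frac{n + n n}{n - 3 \cdot 22 n} = \frac{n + n^{2}}{n - 66 n} = \frac{n + n^{2}}{\left(-65\right) n} = \left(n + n^{2}\right) \left(- \frac{1}{65 n}\right) = - \frac{n + n^{2}}{65 n}$)
$a{\left(583 \right)} - 249897 = \left(- \frac{1}{65} - \frac{583}{65}\right) - 249897 = - \frac{584}{65} - 249897 = - \frac{16243889}{65}$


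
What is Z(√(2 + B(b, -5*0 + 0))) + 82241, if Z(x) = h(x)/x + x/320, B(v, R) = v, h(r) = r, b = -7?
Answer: 82242 + I*√5/320 ≈ 82242.0 + 0.0069877*I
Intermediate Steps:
Z(x) = 1 + x/320 (Z(x) = x/x + x/320 = 1 + x*(1/320) = 1 + x/320)
Z(√(2 + B(b, -5*0 + 0))) + 82241 = (1 + √(2 - 7)/320) + 82241 = (1 + √(-5)/320) + 82241 = (1 + (I*√5)/320) + 82241 = (1 + I*√5/320) + 82241 = 82242 + I*√5/320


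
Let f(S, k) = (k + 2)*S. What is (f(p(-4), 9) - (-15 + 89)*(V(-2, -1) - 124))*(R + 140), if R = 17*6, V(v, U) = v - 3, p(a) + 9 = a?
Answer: 2275526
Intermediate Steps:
p(a) = -9 + a
f(S, k) = S*(2 + k) (f(S, k) = (2 + k)*S = S*(2 + k))
V(v, U) = -3 + v
R = 102
(f(p(-4), 9) - (-15 + 89)*(V(-2, -1) - 124))*(R + 140) = ((-9 - 4)*(2 + 9) - (-15 + 89)*((-3 - 2) - 124))*(102 + 140) = (-13*11 - 74*(-5 - 124))*242 = (-143 - 74*(-129))*242 = (-143 - 1*(-9546))*242 = (-143 + 9546)*242 = 9403*242 = 2275526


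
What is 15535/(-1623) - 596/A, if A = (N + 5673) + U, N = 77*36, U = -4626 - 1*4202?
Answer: -4982597/621609 ≈ -8.0156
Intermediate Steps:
U = -8828 (U = -4626 - 4202 = -8828)
N = 2772
A = -383 (A = (2772 + 5673) - 8828 = 8445 - 8828 = -383)
15535/(-1623) - 596/A = 15535/(-1623) - 596/(-383) = 15535*(-1/1623) - 596*(-1/383) = -15535/1623 + 596/383 = -4982597/621609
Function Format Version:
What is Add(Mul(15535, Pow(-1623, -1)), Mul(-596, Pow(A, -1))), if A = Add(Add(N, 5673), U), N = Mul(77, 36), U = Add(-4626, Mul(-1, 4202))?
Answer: Rational(-4982597, 621609) ≈ -8.0156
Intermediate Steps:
U = -8828 (U = Add(-4626, -4202) = -8828)
N = 2772
A = -383 (A = Add(Add(2772, 5673), -8828) = Add(8445, -8828) = -383)
Add(Mul(15535, Pow(-1623, -1)), Mul(-596, Pow(A, -1))) = Add(Mul(15535, Pow(-1623, -1)), Mul(-596, Pow(-383, -1))) = Add(Mul(15535, Rational(-1, 1623)), Mul(-596, Rational(-1, 383))) = Add(Rational(-15535, 1623), Rational(596, 383)) = Rational(-4982597, 621609)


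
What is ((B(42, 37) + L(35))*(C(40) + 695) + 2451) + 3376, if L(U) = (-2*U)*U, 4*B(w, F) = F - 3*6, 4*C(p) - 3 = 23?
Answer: -13676127/8 ≈ -1.7095e+6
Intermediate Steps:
C(p) = 13/2 (C(p) = 3/4 + (1/4)*23 = 3/4 + 23/4 = 13/2)
B(w, F) = -9/2 + F/4 (B(w, F) = (F - 3*6)/4 = (F - 18)/4 = (-18 + F)/4 = -9/2 + F/4)
L(U) = -2*U**2
((B(42, 37) + L(35))*(C(40) + 695) + 2451) + 3376 = (((-9/2 + (1/4)*37) - 2*35**2)*(13/2 + 695) + 2451) + 3376 = (((-9/2 + 37/4) - 2*1225)*(1403/2) + 2451) + 3376 = ((19/4 - 2450)*(1403/2) + 2451) + 3376 = (-9781/4*1403/2 + 2451) + 3376 = (-13722743/8 + 2451) + 3376 = -13703135/8 + 3376 = -13676127/8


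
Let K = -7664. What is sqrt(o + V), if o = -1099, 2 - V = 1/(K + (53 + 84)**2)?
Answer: I*sqrt(135283175530)/11105 ≈ 33.121*I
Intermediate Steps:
V = 22209/11105 (V = 2 - 1/(-7664 + (53 + 84)**2) = 2 - 1/(-7664 + 137**2) = 2 - 1/(-7664 + 18769) = 2 - 1/11105 = 22209/11105 ≈ 1.9999)
sqrt(o + V) = sqrt(-1099 + 22209/11105) = sqrt(-12182186/11105) = I*sqrt(135283175530)/11105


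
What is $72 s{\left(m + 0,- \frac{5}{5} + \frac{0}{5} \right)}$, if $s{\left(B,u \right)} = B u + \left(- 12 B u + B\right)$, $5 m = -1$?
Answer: $- \frac{864}{5} \approx -172.8$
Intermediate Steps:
$m = - \frac{1}{5}$ ($m = \frac{1}{5} \left(-1\right) = - \frac{1}{5} \approx -0.2$)
$s{\left(B,u \right)} = B - 11 B u$ ($s{\left(B,u \right)} = B u - \left(- B + 12 B u\right) = B - 11 B u$)
$72 s{\left(m + 0,- \frac{5}{5} + \frac{0}{5} \right)} = 72 \left(- \frac{1}{5} + 0\right) \left(1 - 11 \left(- \frac{5}{5} + \frac{0}{5}\right)\right) = 72 \left(- \frac{1 - 11 \left(\left(-5\right) \frac{1}{5} + 0 \cdot \frac{1}{5}\right)}{5}\right) = 72 \left(- \frac{1 - 11 \left(-1 + 0\right)}{5}\right) = 72 \left(- \frac{1 - -11}{5}\right) = 72 \left(- \frac{1 + 11}{5}\right) = 72 \left(\left(- \frac{1}{5}\right) 12\right) = 72 \left(- \frac{12}{5}\right) = - \frac{864}{5}$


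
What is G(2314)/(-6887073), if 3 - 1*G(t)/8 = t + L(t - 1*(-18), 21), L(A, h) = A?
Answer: 37144/6887073 ≈ 0.0053933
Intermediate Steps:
G(t) = -120 - 16*t (G(t) = 24 - 8*(t + (t - 1*(-18))) = 24 - 8*(t + (t + 18)) = 24 - 8*(t + (18 + t)) = 24 - 8*(18 + 2*t) = 24 + (-144 - 16*t) = -120 - 16*t)
G(2314)/(-6887073) = (-120 - 16*2314)/(-6887073) = (-120 - 37024)*(-1/6887073) = -37144*(-1/6887073) = 37144/6887073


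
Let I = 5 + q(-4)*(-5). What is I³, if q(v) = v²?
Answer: -421875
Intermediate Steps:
I = -75 (I = 5 + (-4)²*(-5) = 5 + 16*(-5) = 5 - 80 = -75)
I³ = (-75)³ = -421875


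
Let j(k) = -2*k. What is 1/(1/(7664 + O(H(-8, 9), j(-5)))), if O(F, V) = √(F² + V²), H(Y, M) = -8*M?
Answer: 7664 + 2*√1321 ≈ 7736.7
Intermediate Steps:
1/(1/(7664 + O(H(-8, 9), j(-5)))) = 1/(1/(7664 + √((-8*9)² + (-2*(-5))²))) = 1/(1/(7664 + √((-72)² + 10²))) = 1/(1/(7664 + √(5184 + 100))) = 1/(1/(7664 + √5284)) = 1/(1/(7664 + 2*√1321)) = 7664 + 2*√1321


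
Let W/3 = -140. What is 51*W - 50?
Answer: -21470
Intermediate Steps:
W = -420 (W = 3*(-140) = -420)
51*W - 50 = 51*(-420) - 50 = -21420 - 50 = -21470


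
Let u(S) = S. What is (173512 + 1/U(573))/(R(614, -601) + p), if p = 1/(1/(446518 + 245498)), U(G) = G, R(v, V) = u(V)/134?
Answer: 13322598518/53134028139 ≈ 0.25074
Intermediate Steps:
R(v, V) = V/134
p = 692016 (p = 1/(1/692016) = 692016)
(173512 + 1/U(573))/(R(614, -601) + p) = (173512 + 1/573)/((1/134)*(-601) + 692016) = (173512 + 1/573)/(-601/134 + 692016) = 99422377/(573*(92729543/134)) = (99422377/573)*(134/92729543) = 13322598518/53134028139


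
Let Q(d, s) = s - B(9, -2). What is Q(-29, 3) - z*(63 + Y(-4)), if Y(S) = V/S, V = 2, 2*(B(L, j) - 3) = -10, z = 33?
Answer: -4115/2 ≈ -2057.5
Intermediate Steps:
B(L, j) = -2 (B(L, j) = 3 + (1/2)*(-10) = 3 - 5 = -2)
Y(S) = 2/S
Q(d, s) = 2 + s (Q(d, s) = s - 1*(-2) = s + 2 = 2 + s)
Q(-29, 3) - z*(63 + Y(-4)) = (2 + 3) - 33*(63 + 2/(-4)) = 5 - 33*(63 + 2*(-1/4)) = 5 - 33*(63 - 1/2) = 5 - 33*125/2 = 5 - 1*4125/2 = 5 - 4125/2 = -4115/2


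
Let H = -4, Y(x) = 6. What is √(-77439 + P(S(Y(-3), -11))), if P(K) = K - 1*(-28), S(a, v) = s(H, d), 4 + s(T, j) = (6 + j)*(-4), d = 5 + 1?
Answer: 3*I*√8607 ≈ 278.32*I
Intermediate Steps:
d = 6
s(T, j) = -28 - 4*j (s(T, j) = -4 + (6 + j)*(-4) = -4 + (-24 - 4*j) = -28 - 4*j)
S(a, v) = -52 (S(a, v) = -28 - 4*6 = -28 - 24 = -52)
P(K) = 28 + K (P(K) = K + 28 = 28 + K)
√(-77439 + P(S(Y(-3), -11))) = √(-77439 + (28 - 52)) = √(-77439 - 24) = √(-77463) = 3*I*√8607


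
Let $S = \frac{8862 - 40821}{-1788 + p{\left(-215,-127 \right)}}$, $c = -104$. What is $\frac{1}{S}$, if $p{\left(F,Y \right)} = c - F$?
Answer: $\frac{559}{10653} \approx 0.052473$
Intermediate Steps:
$p{\left(F,Y \right)} = -104 - F$
$S = \frac{10653}{559}$ ($S = \frac{8862 - 40821}{-1788 - -111} = - \frac{31959}{-1788 + \left(-104 + 215\right)} = - \frac{31959}{-1788 + 111} = - \frac{31959}{-1677} = \left(-31959\right) \left(- \frac{1}{1677}\right) = \frac{10653}{559} \approx 19.057$)
$\frac{1}{S} = \frac{1}{\frac{10653}{559}} = \frac{559}{10653}$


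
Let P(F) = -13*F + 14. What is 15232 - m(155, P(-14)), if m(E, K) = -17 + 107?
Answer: 15142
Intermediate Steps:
P(F) = 14 - 13*F
m(E, K) = 90
15232 - m(155, P(-14)) = 15232 - 1*90 = 15232 - 90 = 15142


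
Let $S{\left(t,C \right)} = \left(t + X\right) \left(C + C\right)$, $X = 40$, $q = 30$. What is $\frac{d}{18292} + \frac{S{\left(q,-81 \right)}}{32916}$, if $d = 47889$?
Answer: $\frac{6710211}{2951468} \approx 2.2735$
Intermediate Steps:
$S{\left(t,C \right)} = 2 C \left(40 + t\right)$ ($S{\left(t,C \right)} = \left(t + 40\right) \left(C + C\right) = \left(40 + t\right) 2 C = 2 C \left(40 + t\right)$)
$\frac{d}{18292} + \frac{S{\left(q,-81 \right)}}{32916} = \frac{47889}{18292} + \frac{2 \left(-81\right) \left(40 + 30\right)}{32916} = 47889 \cdot \frac{1}{18292} + 2 \left(-81\right) 70 \cdot \frac{1}{32916} = \frac{2817}{1076} - \frac{945}{2743} = \frac{6710211}{2951468}$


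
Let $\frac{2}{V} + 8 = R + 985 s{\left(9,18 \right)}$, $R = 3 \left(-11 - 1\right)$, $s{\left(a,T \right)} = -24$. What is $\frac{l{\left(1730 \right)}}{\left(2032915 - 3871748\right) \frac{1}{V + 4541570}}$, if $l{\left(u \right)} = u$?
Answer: $- \frac{46520800227235}{10887730193} \approx -4272.8$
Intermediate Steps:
$R = -36$ ($R = 3 \left(-12\right) = -36$)
$V = - \frac{1}{11842}$ ($V = \frac{2}{-8 + \left(-36 + 985 \left(-24\right)\right)} = \frac{2}{-8 - 23676} = \frac{2}{-23684} = 2 \left(- \frac{1}{23684}\right) = - \frac{1}{11842} \approx -8.4445 \cdot 10^{-5}$)
$\frac{l{\left(1730 \right)}}{\left(2032915 - 3871748\right) \frac{1}{V + 4541570}} = \frac{1730}{\left(2032915 - 3871748\right) \frac{1}{- \frac{1}{11842} + 4541570}} = \frac{1730}{\left(-1838833\right) \frac{1}{\frac{53781271939}{11842}}} = \frac{1730}{\left(-1838833\right) \frac{11842}{53781271939}} = \frac{1730}{- \frac{21775460386}{53781271939}} = 1730 \left(- \frac{53781271939}{21775460386}\right) = - \frac{46520800227235}{10887730193}$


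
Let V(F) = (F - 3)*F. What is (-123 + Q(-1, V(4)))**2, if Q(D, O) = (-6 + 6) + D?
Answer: 15376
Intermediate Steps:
V(F) = F*(-3 + F) (V(F) = (-3 + F)*F = F*(-3 + F))
Q(D, O) = D (Q(D, O) = 0 + D = D)
(-123 + Q(-1, V(4)))**2 = (-123 - 1)**2 = (-124)**2 = 15376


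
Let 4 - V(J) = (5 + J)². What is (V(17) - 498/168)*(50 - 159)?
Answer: 1474007/28 ≈ 52643.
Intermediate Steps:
V(J) = 4 - (5 + J)²
(V(17) - 498/168)*(50 - 159) = ((4 - (5 + 17)²) - 498/168)*(50 - 159) = ((4 - 1*22²) - 498*1/168)*(-109) = ((4 - 1*484) - 83/28)*(-109) = ((4 - 484) - 83/28)*(-109) = (-480 - 83/28)*(-109) = -13523/28*(-109) = 1474007/28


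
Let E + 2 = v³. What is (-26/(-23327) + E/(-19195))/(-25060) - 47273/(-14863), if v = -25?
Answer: 75777234999110609/23825197545238100 ≈ 3.1805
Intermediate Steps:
E = -15627 (E = -2 + (-25)³ = -2 - 15625 = -15627)
(-26/(-23327) + E/(-19195))/(-25060) - 47273/(-14863) = (-26/(-23327) - 15627/(-19195))/(-25060) - 47273/(-14863) = (-26*(-1/23327) - 15627*(-1/19195))*(-1/25060) - 47273*(-1/14863) = (26/23327 + 15627/19195)*(-1/25060) + 47273/14863 = (365030099/447761765)*(-1/25060) + 47273/14863 = -52147157/1602987118700 + 47273/14863 = 75777234999110609/23825197545238100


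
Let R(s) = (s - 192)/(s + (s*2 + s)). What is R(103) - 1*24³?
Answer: -5695577/412 ≈ -13824.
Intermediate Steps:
R(s) = (-192 + s)/(4*s) (R(s) = (-192 + s)/(s + (2*s + s)) = (-192 + s)/(s + 3*s) = (-192 + s)/((4*s)) = (-192 + s)*(1/(4*s)) = (-192 + s)/(4*s))
R(103) - 1*24³ = (¼)*(-192 + 103)/103 - 1*24³ = (¼)*(1/103)*(-89) - 1*13824 = -89/412 - 13824 = -5695577/412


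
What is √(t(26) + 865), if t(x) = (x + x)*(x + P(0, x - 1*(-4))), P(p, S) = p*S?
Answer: √2217 ≈ 47.085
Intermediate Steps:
P(p, S) = S*p
t(x) = 2*x² (t(x) = (x + x)*(x + (x - 1*(-4))*0) = (2*x)*(x + (x + 4)*0) = (2*x)*(x + (4 + x)*0) = (2*x)*(x + 0) = (2*x)*x = 2*x²)
√(t(26) + 865) = √(2*26² + 865) = √(2*676 + 865) = √(1352 + 865) = √2217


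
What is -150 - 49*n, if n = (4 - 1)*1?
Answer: -297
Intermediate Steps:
n = 3 (n = 3*1 = 3)
-150 - 49*n = -150 - 49*3 = -150 - 147 = -297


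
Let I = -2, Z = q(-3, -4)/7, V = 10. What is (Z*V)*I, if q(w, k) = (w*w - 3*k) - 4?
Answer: -340/7 ≈ -48.571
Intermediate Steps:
q(w, k) = -4 + w**2 - 3*k (q(w, k) = (w**2 - 3*k) - 4 = -4 + w**2 - 3*k)
Z = 17/7 (Z = (-4 + (-3)**2 - 3*(-4))/7 = (-4 + 9 + 12)*(1/7) = 17*(1/7) = 17/7 ≈ 2.4286)
(Z*V)*I = ((17/7)*10)*(-2) = (170/7)*(-2) = -340/7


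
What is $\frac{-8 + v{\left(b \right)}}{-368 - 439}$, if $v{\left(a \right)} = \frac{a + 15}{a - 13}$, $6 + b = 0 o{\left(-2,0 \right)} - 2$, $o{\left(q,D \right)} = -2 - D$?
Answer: $\frac{25}{2421} \approx 0.010326$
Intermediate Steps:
$b = -8$ ($b = -6 - \left(2 + 0 \left(-2 - 0\right)\right) = -6 - \left(2 + 0 \left(-2 + 0\right)\right) = -6 + \left(0 \left(-2\right) - 2\right) = -6 + \left(0 - 2\right) = -6 - 2 = -8$)
$v{\left(a \right)} = \frac{15 + a}{-13 + a}$
$\frac{-8 + v{\left(b \right)}}{-368 - 439} = \frac{-8 + \frac{15 - 8}{-13 - 8}}{-368 - 439} = \frac{-8 + \frac{1}{-21} \cdot 7}{-807} = \left(-8 - \frac{1}{3}\right) \left(- \frac{1}{807}\right) = \left(- \frac{25}{3}\right) \left(- \frac{1}{807}\right) = \frac{25}{2421}$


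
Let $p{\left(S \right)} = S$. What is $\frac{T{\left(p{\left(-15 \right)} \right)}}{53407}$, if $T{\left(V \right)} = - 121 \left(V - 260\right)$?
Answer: $\frac{33275}{53407} \approx 0.62305$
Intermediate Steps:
$T{\left(V \right)} = 31460 - 121 V$ ($T{\left(V \right)} = - 121 \left(-260 + V\right) = 31460 - 121 V$)
$\frac{T{\left(p{\left(-15 \right)} \right)}}{53407} = \frac{31460 - -1815}{53407} = \left(31460 + 1815\right) \frac{1}{53407} = 33275 \cdot \frac{1}{53407} = \frac{33275}{53407}$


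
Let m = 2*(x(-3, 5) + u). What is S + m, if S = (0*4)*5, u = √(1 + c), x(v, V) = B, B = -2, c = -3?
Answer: -4 + 2*I*√2 ≈ -4.0 + 2.8284*I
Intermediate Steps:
x(v, V) = -2
u = I*√2 (u = √(1 - 3) = √(-2) = I*√2 ≈ 1.4142*I)
m = -4 + 2*I*√2 (m = 2*(-2 + I*√2) = -4 + 2*I*√2 ≈ -4.0 + 2.8284*I)
S = 0 (S = 0*5 = 0)
S + m = 0 + (-4 + 2*I*√2) = -4 + 2*I*√2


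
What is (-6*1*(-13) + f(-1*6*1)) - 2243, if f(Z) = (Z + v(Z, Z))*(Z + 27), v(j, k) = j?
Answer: -2417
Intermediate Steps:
f(Z) = 2*Z*(27 + Z) (f(Z) = (Z + Z)*(Z + 27) = (2*Z)*(27 + Z) = 2*Z*(27 + Z))
(-6*1*(-13) + f(-1*6*1)) - 2243 = (-6*1*(-13) + 2*(-1*6*1)*(27 - 1*6*1)) - 2243 = (-6*(-13) + 2*(-6*1)*(27 - 6*1)) - 2243 = (78 + 2*(-6)*(27 - 6)) - 2243 = (78 + 2*(-6)*21) - 2243 = (78 - 252) - 2243 = -174 - 2243 = -2417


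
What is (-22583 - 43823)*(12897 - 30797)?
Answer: 1188667400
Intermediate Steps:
(-22583 - 43823)*(12897 - 30797) = -66406*(-17900) = 1188667400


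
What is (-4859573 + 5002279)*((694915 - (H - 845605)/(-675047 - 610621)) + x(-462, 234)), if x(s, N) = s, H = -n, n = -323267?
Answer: 31853244904680449/321417 ≈ 9.9102e+10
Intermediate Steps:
H = 323267 (H = -1*(-323267) = 323267)
(-4859573 + 5002279)*((694915 - (H - 845605)/(-675047 - 610621)) + x(-462, 234)) = (-4859573 + 5002279)*((694915 - (323267 - 845605)/(-675047 - 610621)) - 462) = 142706*((694915 - (-522338)/(-1285668)) - 462) = 142706*((694915 - (-522338)*(-1)/1285668) - 462) = 142706*((694915 - 1*261169/642834) - 462) = 142706*((694915 - 261169/642834) - 462) = 142706*(446714727941/642834 - 462) = 142706*(446417738633/642834) = 31853244904680449/321417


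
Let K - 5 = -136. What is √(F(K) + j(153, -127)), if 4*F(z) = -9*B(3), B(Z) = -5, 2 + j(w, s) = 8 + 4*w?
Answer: √2517/2 ≈ 25.085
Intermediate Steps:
j(w, s) = 6 + 4*w (j(w, s) = -2 + (8 + 4*w) = 6 + 4*w)
K = -131 (K = 5 - 136 = -131)
F(z) = 45/4 (F(z) = (-9*(-5))/4 = (¼)*45 = 45/4)
√(F(K) + j(153, -127)) = √(45/4 + (6 + 4*153)) = √(45/4 + (6 + 612)) = √(45/4 + 618) = √(2517/4) = √2517/2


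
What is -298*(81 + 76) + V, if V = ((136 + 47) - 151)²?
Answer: -45762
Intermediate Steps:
V = 1024 (V = (183 - 151)² = 32² = 1024)
-298*(81 + 76) + V = -298*(81 + 76) + 1024 = -298*157 + 1024 = -46786 + 1024 = -45762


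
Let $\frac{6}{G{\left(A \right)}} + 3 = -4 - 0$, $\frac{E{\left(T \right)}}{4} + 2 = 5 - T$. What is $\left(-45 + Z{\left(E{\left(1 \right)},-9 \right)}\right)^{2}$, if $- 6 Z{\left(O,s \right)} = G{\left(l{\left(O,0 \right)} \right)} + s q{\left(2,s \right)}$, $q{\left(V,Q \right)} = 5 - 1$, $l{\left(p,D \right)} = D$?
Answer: $\frac{73984}{49} \approx 1509.9$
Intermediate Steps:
$q{\left(V,Q \right)} = 4$
$E{\left(T \right)} = 12 - 4 T$ ($E{\left(T \right)} = -8 + 4 \left(5 - T\right) = -8 - \left(-20 + 4 T\right) = 12 - 4 T$)
$G{\left(A \right)} = - \frac{6}{7}$ ($G{\left(A \right)} = \frac{6}{-3 - 4} = \frac{6}{-7} = 6 \left(- \frac{1}{7}\right) = - \frac{6}{7}$)
$Z{\left(O,s \right)} = \frac{1}{7} - \frac{2 s}{3}$ ($Z{\left(O,s \right)} = - \frac{- \frac{6}{7} + s 4}{6} = - \frac{- \frac{6}{7} + 4 s}{6} = \frac{1}{7} - \frac{2 s}{3}$)
$\left(-45 + Z{\left(E{\left(1 \right)},-9 \right)}\right)^{2} = \left(-45 + \left(\frac{1}{7} - -6\right)\right)^{2} = \left(-45 + \left(\frac{1}{7} + 6\right)\right)^{2} = \left(-45 + \frac{43}{7}\right)^{2} = \left(- \frac{272}{7}\right)^{2} = \frac{73984}{49}$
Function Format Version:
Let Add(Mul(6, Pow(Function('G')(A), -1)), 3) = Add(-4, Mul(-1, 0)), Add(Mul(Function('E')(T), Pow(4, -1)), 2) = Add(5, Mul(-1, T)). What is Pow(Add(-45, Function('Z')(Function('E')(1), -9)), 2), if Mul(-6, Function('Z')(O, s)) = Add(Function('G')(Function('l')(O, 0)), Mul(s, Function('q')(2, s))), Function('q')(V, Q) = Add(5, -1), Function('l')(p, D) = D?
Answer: Rational(73984, 49) ≈ 1509.9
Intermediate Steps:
Function('q')(V, Q) = 4
Function('E')(T) = Add(12, Mul(-4, T)) (Function('E')(T) = Add(-8, Mul(4, Add(5, Mul(-1, T)))) = Add(-8, Add(20, Mul(-4, T))) = Add(12, Mul(-4, T)))
Function('G')(A) = Rational(-6, 7) (Function('G')(A) = Mul(6, Pow(Add(-3, Add(-4, Mul(-1, 0))), -1)) = Mul(6, Pow(Add(-3, Add(-4, 0)), -1)) = Mul(6, Pow(Add(-3, -4), -1)) = Mul(6, Pow(-7, -1)) = Mul(6, Rational(-1, 7)) = Rational(-6, 7))
Function('Z')(O, s) = Add(Rational(1, 7), Mul(Rational(-2, 3), s)) (Function('Z')(O, s) = Mul(Rational(-1, 6), Add(Rational(-6, 7), Mul(s, 4))) = Mul(Rational(-1, 6), Add(Rational(-6, 7), Mul(4, s))) = Add(Rational(1, 7), Mul(Rational(-2, 3), s)))
Pow(Add(-45, Function('Z')(Function('E')(1), -9)), 2) = Pow(Add(-45, Add(Rational(1, 7), Mul(Rational(-2, 3), -9))), 2) = Pow(Add(-45, Add(Rational(1, 7), 6)), 2) = Pow(Add(-45, Rational(43, 7)), 2) = Pow(Rational(-272, 7), 2) = Rational(73984, 49)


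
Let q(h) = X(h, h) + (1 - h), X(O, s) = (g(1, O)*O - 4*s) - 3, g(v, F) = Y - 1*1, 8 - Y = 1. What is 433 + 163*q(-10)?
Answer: -1523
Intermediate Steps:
Y = 7 (Y = 8 - 1*1 = 8 - 1 = 7)
g(v, F) = 6 (g(v, F) = 7 - 1*1 = 7 - 1 = 6)
X(O, s) = -3 - 4*s + 6*O (X(O, s) = (6*O - 4*s) - 3 = (-4*s + 6*O) - 3 = -3 - 4*s + 6*O)
q(h) = -2 + h (q(h) = (-3 - 4*h + 6*h) + (1 - h) = (-3 + 2*h) + (1 - h) = -2 + h)
433 + 163*q(-10) = 433 + 163*(-2 - 10) = 433 + 163*(-12) = 433 - 1956 = -1523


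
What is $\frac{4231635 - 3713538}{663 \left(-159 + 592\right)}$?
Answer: $\frac{172699}{95693} \approx 1.8047$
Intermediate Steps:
$\frac{4231635 - 3713538}{663 \left(-159 + 592\right)} = \frac{4231635 - 3713538}{663 \cdot 433} = \frac{518097}{287079} = 518097 \cdot \frac{1}{287079} = \frac{172699}{95693}$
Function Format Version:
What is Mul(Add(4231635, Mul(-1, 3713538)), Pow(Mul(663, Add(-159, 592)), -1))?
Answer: Rational(172699, 95693) ≈ 1.8047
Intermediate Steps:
Mul(Add(4231635, Mul(-1, 3713538)), Pow(Mul(663, Add(-159, 592)), -1)) = Mul(Add(4231635, -3713538), Pow(Mul(663, 433), -1)) = Mul(518097, Pow(287079, -1)) = Mul(518097, Rational(1, 287079)) = Rational(172699, 95693)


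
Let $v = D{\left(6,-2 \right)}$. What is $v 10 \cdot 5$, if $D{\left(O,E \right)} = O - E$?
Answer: $400$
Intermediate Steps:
$v = 8$ ($v = 6 - -2 = 6 + 2 = 8$)
$v 10 \cdot 5 = 8 \cdot 10 \cdot 5 = 80 \cdot 5 = 400$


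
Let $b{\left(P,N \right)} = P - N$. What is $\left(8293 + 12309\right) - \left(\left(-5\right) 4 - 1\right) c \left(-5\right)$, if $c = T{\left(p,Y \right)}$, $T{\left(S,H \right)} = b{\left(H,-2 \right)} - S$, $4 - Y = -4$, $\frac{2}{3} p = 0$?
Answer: $19552$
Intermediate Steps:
$p = 0$ ($p = \frac{3}{2} \cdot 0 = 0$)
$Y = 8$ ($Y = 4 - -4 = 4 + 4 = 8$)
$T{\left(S,H \right)} = 2 + H - S$ ($T{\left(S,H \right)} = \left(H - -2\right) - S = \left(H + 2\right) - S = \left(2 + H\right) - S = 2 + H - S$)
$c = 10$ ($c = 2 + 8 - 0 = 2 + 8 + 0 = 10$)
$\left(8293 + 12309\right) - \left(\left(-5\right) 4 - 1\right) c \left(-5\right) = \left(8293 + 12309\right) - \left(\left(-5\right) 4 - 1\right) 10 \left(-5\right) = 20602 - \left(-20 - 1\right) 10 \left(-5\right) = 20602 - \left(-21\right) 10 \left(-5\right) = 20602 - \left(-210\right) \left(-5\right) = 20602 - 1050 = 19552$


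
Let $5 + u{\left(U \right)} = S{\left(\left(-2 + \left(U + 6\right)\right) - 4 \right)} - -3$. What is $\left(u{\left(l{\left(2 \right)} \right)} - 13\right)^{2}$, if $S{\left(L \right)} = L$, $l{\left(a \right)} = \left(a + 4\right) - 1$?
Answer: $100$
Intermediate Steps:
$l{\left(a \right)} = 3 + a$ ($l{\left(a \right)} = \left(4 + a\right) - 1 = 3 + a$)
$u{\left(U \right)} = -2 + U$ ($u{\left(U \right)} = -5 + \left(\left(\left(-2 + \left(U + 6\right)\right) - 4\right) - -3\right) = -5 + \left(\left(\left(-2 + \left(6 + U\right)\right) - 4\right) + 3\right) = -5 + \left(\left(\left(4 + U\right) - 4\right) + 3\right) = -5 + \left(U + 3\right) = -5 + \left(3 + U\right) = -2 + U$)
$\left(u{\left(l{\left(2 \right)} \right)} - 13\right)^{2} = \left(\left(-2 + \left(3 + 2\right)\right) - 13\right)^{2} = \left(\left(-2 + 5\right) - 13\right)^{2} = \left(3 - 13\right)^{2} = \left(-10\right)^{2} = 100$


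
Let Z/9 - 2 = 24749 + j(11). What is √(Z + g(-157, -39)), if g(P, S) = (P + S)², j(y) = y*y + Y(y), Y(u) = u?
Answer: √262363 ≈ 512.21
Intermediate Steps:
j(y) = y + y² (j(y) = y*y + y = y² + y = y + y²)
Z = 223947 (Z = 18 + 9*(24749 + 11*(1 + 11)) = 18 + 9*(24749 + 11*12) = 18 + 9*(24749 + 132) = 18 + 9*24881 = 18 + 223929 = 223947)
√(Z + g(-157, -39)) = √(223947 + (-157 - 39)²) = √(223947 + (-196)²) = √(223947 + 38416) = √262363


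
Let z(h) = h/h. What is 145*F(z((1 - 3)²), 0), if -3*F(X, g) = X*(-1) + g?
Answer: 145/3 ≈ 48.333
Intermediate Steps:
z(h) = 1
F(X, g) = -g/3 + X/3 (F(X, g) = -(X*(-1) + g)/3 = -(-X + g)/3 = -(g - X)/3 = -g/3 + X/3)
145*F(z((1 - 3)²), 0) = 145*(-⅓*0 + (⅓)*1) = 145*(0 + ⅓) = 145*(⅓) = 145/3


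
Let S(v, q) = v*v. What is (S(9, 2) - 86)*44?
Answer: -220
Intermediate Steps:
S(v, q) = v**2
(S(9, 2) - 86)*44 = (9**2 - 86)*44 = (81 - 86)*44 = -5*44 = -220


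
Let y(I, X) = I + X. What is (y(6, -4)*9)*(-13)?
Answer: -234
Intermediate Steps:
(y(6, -4)*9)*(-13) = ((6 - 4)*9)*(-13) = (2*9)*(-13) = 18*(-13) = -234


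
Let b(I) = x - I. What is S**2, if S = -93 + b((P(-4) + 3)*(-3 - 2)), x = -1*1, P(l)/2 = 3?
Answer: 2401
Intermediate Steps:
P(l) = 6 (P(l) = 2*3 = 6)
x = -1
b(I) = -1 - I
S = -49 (S = -93 + (-1 - (6 + 3)*(-3 - 2)) = -93 + (-1 - 9*(-5)) = -93 + (-1 - 1*(-45)) = -93 + (-1 + 45) = -93 + 44 = -49)
S**2 = (-49)**2 = 2401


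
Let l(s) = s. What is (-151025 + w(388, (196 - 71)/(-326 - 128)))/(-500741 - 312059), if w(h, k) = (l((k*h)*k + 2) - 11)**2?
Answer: 399900877062529/2158177317164800 ≈ 0.18530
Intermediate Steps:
w(h, k) = (-9 + h*k**2)**2 (w(h, k) = (((k*h)*k + 2) - 11)**2 = (((h*k)*k + 2) - 11)**2 = ((h*k**2 + 2) - 11)**2 = ((2 + h*k**2) - 11)**2 = (-9 + h*k**2)**2)
(-151025 + w(388, (196 - 71)/(-326 - 128)))/(-500741 - 312059) = (-151025 + (-9 + 388*((196 - 71)/(-326 - 128))**2)**2)/(-500741 - 312059) = (-151025 + (-9 + 388*(125/(-454))**2)**2)/(-812800) = (-151025 + (-9 + 388*(125*(-1/454))**2)**2)*(-1/812800) = (-151025 + (-9 + 388*(-125/454)**2)**2)*(-1/812800) = (-151025 + (-9 + 388*(15625/206116))**2)*(-1/812800) = (-151025 + (-9 + 1515625/51529)**2)*(-1/812800) = (-151025 + (1051864/51529)**2)*(-1/812800) = (-151025 + 1106417874496/2655237841)*(-1/812800) = -399900877062529/2655237841*(-1/812800) = 399900877062529/2158177317164800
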